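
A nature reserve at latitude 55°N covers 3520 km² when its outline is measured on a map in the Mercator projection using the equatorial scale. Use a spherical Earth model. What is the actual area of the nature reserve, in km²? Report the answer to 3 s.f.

Mercator is conformal, so the point scale is isotropic: h = k = sec φ = 1/cos φ.
Areal scale = k² = sec²φ = 1/cos²(55°) = 1/0.5736² = 3.040.
True area = apparent / (areal scale) = 3520 / 3.040 ≈ 1160 km².

1160 km²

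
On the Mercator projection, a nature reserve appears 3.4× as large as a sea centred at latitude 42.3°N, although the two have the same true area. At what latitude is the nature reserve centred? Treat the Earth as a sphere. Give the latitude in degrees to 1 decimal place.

66.4°

Mercator areal scale is sec²φ, so apparent-area ratio = sec²φ₁ / sec²φ₂ = cos²φ₂ / cos²φ₁.
cos²φ₂ / cos²φ₁ = 3.4  ⇒  cos φ₁ = cos 42.3° / √3.4 = 0.7396/1.844 = 0.4011.
φ₁ = arccos(0.4011) ≈ 66.4°.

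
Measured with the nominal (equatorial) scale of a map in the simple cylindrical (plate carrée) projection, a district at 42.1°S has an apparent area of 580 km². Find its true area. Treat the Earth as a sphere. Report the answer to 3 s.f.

430 km²

In the plate carrée (x = Rλ, y = Rφ), meridians are true-scale (h = 1) and parallels are stretched by k = sec φ.
Areal scale = h·k = 1 × sec φ; at 42.1°, h = 1.000, k = 1.348, so h·k = 1.348.
True area = apparent / (areal scale) = 580 / 1.348 ≈ 430 km².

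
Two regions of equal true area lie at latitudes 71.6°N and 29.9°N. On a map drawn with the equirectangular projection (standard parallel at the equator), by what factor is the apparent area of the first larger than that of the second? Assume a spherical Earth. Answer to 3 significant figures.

2.75

In the plate carrée (x = Rλ, y = Rφ), meridians are true-scale (h = 1) and parallels are stretched by k = sec φ.
Areal scale at 71.6°: h·k = 1.000 × 3.168 = 3.168.
Areal scale at 29.9°: h·k = 1.000 × 1.154 = 1.154.
Ratio = 3.168/1.154 ≈ 2.75.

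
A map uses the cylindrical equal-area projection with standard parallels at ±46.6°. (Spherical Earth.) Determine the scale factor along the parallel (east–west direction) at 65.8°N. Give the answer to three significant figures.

1.68

A cylindrical equal-area projection with standard parallel φ₀ has meridian scale h = cos φ / cos φ₀ and parallel scale k = cos φ₀ / cos φ (so areas are preserved, h·k = 1).
k = cos 46.6° / cos 65.8° = 0.6871/0.4099 = 1.676.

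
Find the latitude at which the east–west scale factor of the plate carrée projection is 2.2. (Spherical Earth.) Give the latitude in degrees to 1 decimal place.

63.0°

Plate carrée: h = 1, k = sec φ along parallels.
sec φ = 2.2  ⇒  cos φ = 0.4545  ⇒  φ ≈ 63.0°.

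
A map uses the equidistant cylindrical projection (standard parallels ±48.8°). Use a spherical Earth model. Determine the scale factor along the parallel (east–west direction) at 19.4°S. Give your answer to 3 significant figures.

0.698

In the equirectangular projection with standard parallel φ₀ = 48.8° (x = Rλ cos φ₀, y = Rφ), meridians are true-scale (h = 1) and the parallel scale is k = cos φ₀ / cos φ.
k = cos 48.8° / cos 19.4° = 0.6587/0.9432 = 0.6983.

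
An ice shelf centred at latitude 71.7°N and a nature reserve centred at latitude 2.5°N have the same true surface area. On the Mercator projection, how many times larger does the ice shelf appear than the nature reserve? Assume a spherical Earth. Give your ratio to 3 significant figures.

Mercator is conformal with k = sec φ, so areal scale = k² = sec²φ.
At 71.7°: sec²(71.7°) = 1/0.3140² = 10.14.
At 2.5°: sec²(2.5°) = 1/0.9990² = 1.002.
Ratio = 10.14/1.002 = cos²(2.5°)/cos²(71.7°) ≈ 10.1.

10.1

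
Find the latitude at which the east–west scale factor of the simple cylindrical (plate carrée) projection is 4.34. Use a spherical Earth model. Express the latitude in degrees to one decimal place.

76.7°

Plate carrée: h = 1, k = sec φ along parallels.
sec φ = 4.34  ⇒  cos φ = 0.2304  ⇒  φ ≈ 76.7°.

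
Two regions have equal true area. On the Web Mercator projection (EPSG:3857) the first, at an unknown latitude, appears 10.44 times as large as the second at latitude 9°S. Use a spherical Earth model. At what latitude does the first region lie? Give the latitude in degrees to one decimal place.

72.2°

On Mercator, (apparent₁)/(apparent₂) = sec²φ₁ / sec²φ₂ when true areas are equal.
cos²φ₂ / cos²φ₁ = 10.44  ⇒  cos φ₁ = cos 9° / √10.44 = 0.9877/3.231 = 0.3057.
φ₁ = arccos(0.3057) ≈ 72.2°.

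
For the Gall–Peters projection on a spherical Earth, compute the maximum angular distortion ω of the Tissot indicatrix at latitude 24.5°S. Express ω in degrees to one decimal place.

Gall–Peters is a cylindrical equal-area projection with standard parallels at ±45°. A cylindrical equal-area projection with standard parallel φ₀ has meridian scale h = cos φ / cos φ₀ and parallel scale k = cos φ₀ / cos φ (so areas are preserved, h·k = 1).
At 24.5°: h = 1.287, k = 0.7771; principal scales a = 1.287, b = 0.7771.
sin(ω/2) = (a − b)/(a + b) = 0.5098/2.064 = 0.2470, so ω = 2 arcsin(0.2470) ≈ 28.6°.

28.6°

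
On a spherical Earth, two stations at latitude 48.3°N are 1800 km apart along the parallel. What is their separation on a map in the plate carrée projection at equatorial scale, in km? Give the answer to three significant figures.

In the plate carrée (x = Rλ, y = Rφ), meridians are true-scale (h = 1) and parallels are stretched by k = sec φ.
Along the parallel, k = sec 48.3° = 1/0.6652 = 1.503.
Map distance = 1800 × 1.503 ≈ 2710 km.

2710 km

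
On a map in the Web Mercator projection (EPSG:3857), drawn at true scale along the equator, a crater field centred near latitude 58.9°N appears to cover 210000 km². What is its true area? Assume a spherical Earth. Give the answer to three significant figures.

56000 km²

Mercator is conformal, so the point scale is isotropic: h = k = sec φ = 1/cos φ.
Areal scale = k² = sec²φ = 1/cos²(58.9°) = 1/0.5165² = 3.748.
True area = apparent / (areal scale) = 210000 / 3.748 ≈ 56000 km².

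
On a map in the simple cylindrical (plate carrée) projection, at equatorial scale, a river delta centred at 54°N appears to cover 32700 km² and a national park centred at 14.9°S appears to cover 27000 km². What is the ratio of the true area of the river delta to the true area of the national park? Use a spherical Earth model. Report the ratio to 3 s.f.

On the plate carrée, areal scale = h·k = 1 × sec φ, so true area = apparent × cos φ.
True area of river delta: 32700 × cos(54°) = 32700 × 0.5878 = 19220 km².
True area of national park: 27000 × cos(14.9°) = 27000 × 0.9664 = 26090 km².
Ratio = 19220 / 26090 ≈ 0.737.

0.737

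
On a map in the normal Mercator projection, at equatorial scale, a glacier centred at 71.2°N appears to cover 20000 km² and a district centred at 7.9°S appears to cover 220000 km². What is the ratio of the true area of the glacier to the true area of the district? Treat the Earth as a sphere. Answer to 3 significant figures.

0.00962

Since Mercator area scale is 1/cos²φ, the true area equals the apparent area multiplied by cos²φ.
True area of glacier: 20000 × cos²(71.2°) = 20000 × 0.1039 = 2077 km².
True area of district: 220000 × cos²(7.9°) = 220000 × 0.9811 = 215800 km².
Ratio = 2077 / 215800 ≈ 0.00962.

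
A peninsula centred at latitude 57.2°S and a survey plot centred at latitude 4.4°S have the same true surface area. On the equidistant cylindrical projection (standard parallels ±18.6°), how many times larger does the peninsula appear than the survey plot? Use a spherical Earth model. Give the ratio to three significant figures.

With standard parallel φ₀ = 18.6°, the equirectangular projection gives x = Rλ cos φ₀, y = Rφ, so h = 1 and k = cos 18.6° / cos φ.
Areal scale at 57.2°: h·k = 1.000 × 1.750 = 1.750.
Areal scale at 4.4°: h·k = 1.000 × 0.9506 = 0.9506.
Ratio = 1.750/0.9506 ≈ 1.84.

1.84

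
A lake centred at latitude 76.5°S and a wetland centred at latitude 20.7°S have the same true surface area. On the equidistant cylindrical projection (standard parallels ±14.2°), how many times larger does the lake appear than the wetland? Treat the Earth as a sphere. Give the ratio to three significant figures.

4.01

The equidistant cylindrical projection with φ₀ = 14.2° has h = 1 (meridians true) and k = cos φ₀ / cos φ along parallels.
Areal scale at 76.5°: h·k = 1.000 × 4.153 = 4.153.
Areal scale at 20.7°: h·k = 1.000 × 1.036 = 1.036.
Ratio = 4.153/1.036 ≈ 4.01.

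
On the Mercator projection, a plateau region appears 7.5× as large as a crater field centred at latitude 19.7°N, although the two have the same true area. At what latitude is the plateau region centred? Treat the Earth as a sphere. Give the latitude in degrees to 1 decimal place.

69.9°

Mercator areal scale is sec²φ, so apparent-area ratio = sec²φ₁ / sec²φ₂ = cos²φ₂ / cos²φ₁.
cos²φ₂ / cos²φ₁ = 7.5  ⇒  cos φ₁ = cos 19.7° / √7.5 = 0.9415/2.739 = 0.3438.
φ₁ = arccos(0.3438) ≈ 69.9°.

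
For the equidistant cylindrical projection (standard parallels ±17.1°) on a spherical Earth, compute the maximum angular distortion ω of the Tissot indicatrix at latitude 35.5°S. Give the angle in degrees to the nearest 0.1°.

The equidistant cylindrical projection with φ₀ = 17.1° has h = 1 (meridians true) and k = cos φ₀ / cos φ along parallels.
At 35.5°: h = 1.000, k = 1.174; principal scales a = 1.174, b = 1.000.
sin(ω/2) = (a − b)/(a + b) = 0.1740/2.174 = 0.08005, so ω = 2 arcsin(0.08005) ≈ 9.2°.

9.2°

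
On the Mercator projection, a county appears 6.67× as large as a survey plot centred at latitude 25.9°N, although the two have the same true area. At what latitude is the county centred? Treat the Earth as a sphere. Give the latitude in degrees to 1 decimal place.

On Mercator, (apparent₁)/(apparent₂) = sec²φ₁ / sec²φ₂ when true areas are equal.
cos²φ₂ / cos²φ₁ = 6.67  ⇒  cos φ₁ = cos 25.9° / √6.67 = 0.8996/2.583 = 0.3483.
φ₁ = arccos(0.3483) ≈ 69.6°.

69.6°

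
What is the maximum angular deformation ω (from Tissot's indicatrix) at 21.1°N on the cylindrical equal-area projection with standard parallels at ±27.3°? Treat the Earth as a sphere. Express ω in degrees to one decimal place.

5.6°

For cylindrical equal-area with standard parallel φ₀, h = cos φ / cos φ₀ and k = cos φ₀ / cos φ, so h·k = 1.
At 21.1°: h = 1.050, k = 0.9525; principal scales a = 1.050, b = 0.9525.
sin(ω/2) = (a − b)/(a + b) = 0.09742/2.002 = 0.04865, so ω = 2 arcsin(0.04865) ≈ 5.6°.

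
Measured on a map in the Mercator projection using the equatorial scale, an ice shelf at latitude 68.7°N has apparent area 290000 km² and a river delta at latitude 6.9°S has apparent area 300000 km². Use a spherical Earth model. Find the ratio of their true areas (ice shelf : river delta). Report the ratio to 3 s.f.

0.129

Since Mercator area scale is 1/cos²φ, the true area equals the apparent area multiplied by cos²φ.
True area of ice shelf: 290000 × cos²(68.7°) = 290000 × 0.1320 = 38270 km².
True area of river delta: 300000 × cos²(6.9°) = 300000 × 0.9856 = 295700 km².
Ratio = 38270 / 295700 ≈ 0.129.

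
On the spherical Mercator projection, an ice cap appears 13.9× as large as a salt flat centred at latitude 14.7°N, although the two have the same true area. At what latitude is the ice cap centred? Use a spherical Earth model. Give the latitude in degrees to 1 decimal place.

Mercator areal scale is sec²φ, so apparent-area ratio = sec²φ₁ / sec²φ₂ = cos²φ₂ / cos²φ₁.
cos²φ₂ / cos²φ₁ = 13.9  ⇒  cos φ₁ = cos 14.7° / √13.9 = 0.9673/3.728 = 0.2594.
φ₁ = arccos(0.2594) ≈ 75.0°.

75.0°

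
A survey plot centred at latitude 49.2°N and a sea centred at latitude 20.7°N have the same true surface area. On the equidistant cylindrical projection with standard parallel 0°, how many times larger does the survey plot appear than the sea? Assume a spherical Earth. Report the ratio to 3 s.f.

For the equirectangular projection with φ₀ = 0 (plate carrée), h = 1 along meridians and k = sec φ along parallels.
Areal scale at 49.2°: h·k = 1.000 × 1.530 = 1.530.
Areal scale at 20.7°: h·k = 1.000 × 1.069 = 1.069.
Ratio = 1.530/1.069 ≈ 1.43.

1.43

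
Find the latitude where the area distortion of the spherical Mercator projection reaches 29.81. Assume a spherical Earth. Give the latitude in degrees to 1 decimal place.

79.4°

Mercator areal scale is sec²φ.
sec²φ = 29.81  ⇒  cos²φ = 0.03355  ⇒  cos φ = 0.1832.
φ = arccos(0.1832) ≈ 79.4°.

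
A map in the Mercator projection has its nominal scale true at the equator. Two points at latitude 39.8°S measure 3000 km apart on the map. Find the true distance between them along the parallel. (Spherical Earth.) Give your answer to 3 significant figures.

For Mercator, h = k = sec φ (a conformal cylindrical projection has a single point scale, 1/cos φ).
Along the parallel at 39.8°, map distances are exaggerated by k = sec 39.8° = 1.302.
True distance = 3000 / 1.302 = 3000 × cos 39.8° ≈ 2300 km.

2300 km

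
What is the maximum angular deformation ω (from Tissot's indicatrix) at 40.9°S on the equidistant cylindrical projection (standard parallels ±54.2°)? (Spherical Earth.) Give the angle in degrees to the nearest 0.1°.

14.6°

In the equirectangular projection with standard parallel φ₀ = 54.2° (x = Rλ cos φ₀, y = Rφ), meridians are true-scale (h = 1) and the parallel scale is k = cos φ₀ / cos φ.
At 40.9°: h = 1.000, k = 0.7739; principal scales a = 1.000, b = 0.7739.
sin(ω/2) = (a − b)/(a + b) = 0.2261/1.774 = 0.1275, so ω = 2 arcsin(0.1275) ≈ 14.6°.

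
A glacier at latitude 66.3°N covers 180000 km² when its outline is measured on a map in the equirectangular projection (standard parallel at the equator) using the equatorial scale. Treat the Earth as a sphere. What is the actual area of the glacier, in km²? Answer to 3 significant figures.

72400 km²

In the plate carrée (x = Rλ, y = Rφ), meridians are true-scale (h = 1) and parallels are stretched by k = sec φ.
Areal scale = h·k = 1 × sec φ; at 66.3°, h = 1.000, k = 2.488, so h·k = 2.488.
True area = apparent / (areal scale) = 180000 / 2.488 ≈ 72400 km².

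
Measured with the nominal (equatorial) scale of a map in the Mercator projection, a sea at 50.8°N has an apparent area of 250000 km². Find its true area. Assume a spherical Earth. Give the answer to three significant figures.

Mercator is conformal, so the point scale is isotropic: h = k = sec φ = 1/cos φ.
Areal scale = k² = sec²φ = 1/cos²(50.8°) = 1/0.6320² = 2.503.
True area = apparent / (areal scale) = 250000 / 2.503 ≈ 99900 km².

99900 km²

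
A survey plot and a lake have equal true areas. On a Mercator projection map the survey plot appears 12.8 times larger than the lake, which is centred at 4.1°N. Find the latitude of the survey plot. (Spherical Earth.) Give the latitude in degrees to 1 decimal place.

73.8°

On Mercator, (apparent₁)/(apparent₂) = sec²φ₁ / sec²φ₂ when true areas are equal.
cos²φ₂ / cos²φ₁ = 12.8  ⇒  cos φ₁ = cos 4.1° / √12.8 = 0.9974/3.578 = 0.2788.
φ₁ = arccos(0.2788) ≈ 73.8°.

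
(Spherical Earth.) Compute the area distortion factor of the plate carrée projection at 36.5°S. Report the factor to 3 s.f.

1.24

Plate carrée maps x = Rλ, y = Rφ. The meridian scale is h = 1 and the parallel scale is k = 1/cos φ = sec φ.
Areal scale = h·k = 1 × sec φ; at 36.5°, h = 1.000, k = 1.244, so h·k = 1.244.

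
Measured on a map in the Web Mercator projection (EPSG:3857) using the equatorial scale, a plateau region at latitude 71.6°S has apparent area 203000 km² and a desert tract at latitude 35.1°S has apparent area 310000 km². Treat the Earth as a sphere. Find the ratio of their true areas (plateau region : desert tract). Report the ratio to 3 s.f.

Since Mercator area scale is 1/cos²φ, the true area equals the apparent area multiplied by cos²φ.
True area of plateau region: 203000 × cos²(71.6°) = 203000 × 0.09963 = 20230 km².
True area of desert tract: 310000 × cos²(35.1°) = 310000 × 0.6694 = 207500 km².
Ratio = 20230 / 207500 ≈ 0.0975.

0.0975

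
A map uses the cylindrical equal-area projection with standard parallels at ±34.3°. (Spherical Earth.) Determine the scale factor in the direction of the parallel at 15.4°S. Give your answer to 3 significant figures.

A cylindrical equal-area projection with standard parallel φ₀ has meridian scale h = cos φ / cos φ₀ and parallel scale k = cos φ₀ / cos φ (so areas are preserved, h·k = 1).
k = cos 34.3° / cos 15.4° = 0.8261/0.9641 = 0.8569.

0.857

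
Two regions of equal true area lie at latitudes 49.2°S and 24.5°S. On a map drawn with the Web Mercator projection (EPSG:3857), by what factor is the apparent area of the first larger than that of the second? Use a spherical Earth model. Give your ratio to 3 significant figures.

Mercator areal scale is sec²φ.
At 49.2°: sec²(49.2°) = 1/0.6534² = 2.342.
At 24.5°: sec²(24.5°) = 1/0.9100² = 1.208.
Ratio = 2.342/1.208 = cos²(24.5°)/cos²(49.2°) ≈ 1.94.

1.94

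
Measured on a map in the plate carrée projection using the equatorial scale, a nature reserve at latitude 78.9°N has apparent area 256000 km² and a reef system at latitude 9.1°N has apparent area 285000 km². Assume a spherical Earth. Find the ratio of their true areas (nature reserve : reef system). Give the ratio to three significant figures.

0.175

On the plate carrée, areal scale = h·k = 1 × sec φ, so true area = apparent × cos φ.
True area of nature reserve: 256000 × cos(78.9°) = 256000 × 0.1925 = 49290 km².
True area of reef system: 285000 × cos(9.1°) = 285000 × 0.9874 = 281400 km².
Ratio = 49290 / 281400 ≈ 0.175.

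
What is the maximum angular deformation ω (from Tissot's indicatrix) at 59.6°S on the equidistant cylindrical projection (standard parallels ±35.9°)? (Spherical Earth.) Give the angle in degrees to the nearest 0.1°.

26.7°

The equidistant cylindrical projection with φ₀ = 35.9° has h = 1 (meridians true) and k = cos φ₀ / cos φ along parallels.
At 59.6°: h = 1.000, k = 1.601; principal scales a = 1.601, b = 1.000.
sin(ω/2) = (a − b)/(a + b) = 0.6008/2.601 = 0.2310, so ω = 2 arcsin(0.2310) ≈ 26.7°.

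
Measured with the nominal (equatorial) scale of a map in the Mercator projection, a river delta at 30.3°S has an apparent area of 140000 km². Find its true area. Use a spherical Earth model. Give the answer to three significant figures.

Mercator is conformal, so the point scale is isotropic: h = k = sec φ = 1/cos φ.
Areal scale = k² = sec²φ = 1/cos²(30.3°) = 1/0.8634² = 1.341.
True area = apparent / (areal scale) = 140000 / 1.341 ≈ 104000 km².

104000 km²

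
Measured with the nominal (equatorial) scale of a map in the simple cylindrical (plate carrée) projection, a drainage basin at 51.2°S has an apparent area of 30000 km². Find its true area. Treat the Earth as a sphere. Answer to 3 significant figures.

18800 km²

In the plate carrée (x = Rλ, y = Rφ), meridians are true-scale (h = 1) and parallels are stretched by k = sec φ.
Areal scale = h·k = 1 × sec φ; at 51.2°, h = 1.000, k = 1.596, so h·k = 1.596.
True area = apparent / (areal scale) = 30000 / 1.596 ≈ 18800 km².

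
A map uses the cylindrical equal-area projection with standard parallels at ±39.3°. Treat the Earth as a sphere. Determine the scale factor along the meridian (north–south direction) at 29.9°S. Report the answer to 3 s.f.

1.12

Cylindrical equal-area (φ₀ = 39.3°): h = cos φ / cos 39.3° along meridians, k = cos 39.3° / cos φ along parallels; h·k = 1.
h = cos 29.9° / cos 39.3° = 0.8669/0.7738 = 1.120.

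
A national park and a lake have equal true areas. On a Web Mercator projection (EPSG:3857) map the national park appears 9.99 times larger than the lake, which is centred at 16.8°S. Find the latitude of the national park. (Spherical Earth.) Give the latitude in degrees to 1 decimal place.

72.4°

For equal true areas on Mercator, apparent areas scale as sec²φ, so the ratio is cos²φ₂ / cos²φ₁.
cos²φ₂ / cos²φ₁ = 9.99  ⇒  cos φ₁ = cos 16.8° / √9.99 = 0.9573/3.161 = 0.3029.
φ₁ = arccos(0.3029) ≈ 72.4°.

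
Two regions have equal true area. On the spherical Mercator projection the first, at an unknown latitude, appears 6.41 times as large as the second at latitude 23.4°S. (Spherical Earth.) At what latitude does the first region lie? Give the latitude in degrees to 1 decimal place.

68.7°

On Mercator, (apparent₁)/(apparent₂) = sec²φ₁ / sec²φ₂ when true areas are equal.
cos²φ₂ / cos²φ₁ = 6.41  ⇒  cos φ₁ = cos 23.4° / √6.41 = 0.9178/2.532 = 0.3625.
φ₁ = arccos(0.3625) ≈ 68.7°.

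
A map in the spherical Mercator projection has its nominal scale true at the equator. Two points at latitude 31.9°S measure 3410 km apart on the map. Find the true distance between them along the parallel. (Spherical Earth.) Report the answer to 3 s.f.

2890 km

For Mercator, h = k = sec φ (a conformal cylindrical projection has a single point scale, 1/cos φ).
Along the parallel at 31.9°, map distances are exaggerated by k = sec 31.9° = 1.178.
True distance = 3410 / 1.178 = 3410 × cos 31.9° ≈ 2890 km.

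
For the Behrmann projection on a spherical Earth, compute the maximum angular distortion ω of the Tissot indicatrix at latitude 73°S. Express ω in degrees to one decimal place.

105.4°

The Behrmann projection is cylindrical equal-area with φ₀ = 30°. Cylindrical equal-area (φ₀ = 30°): h = cos φ / cos 30° along meridians, k = cos 30° / cos φ along parallels; h·k = 1.
At 73°: h = 0.3376, k = 2.962; principal scales a = 2.962, b = 0.3376.
sin(ω/2) = (a − b)/(a + b) = 2.624/3.300 = 0.7954, so ω = 2 arcsin(0.7954) ≈ 105.4°.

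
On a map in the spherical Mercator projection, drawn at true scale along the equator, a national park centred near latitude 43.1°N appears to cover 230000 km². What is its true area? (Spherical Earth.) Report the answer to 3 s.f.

Mercator is conformal, so the point scale is isotropic: h = k = sec φ = 1/cos φ.
Areal scale = k² = sec²φ = 1/cos²(43.1°) = 1/0.7302² = 1.876.
True area = apparent / (areal scale) = 230000 / 1.876 ≈ 123000 km².

123000 km²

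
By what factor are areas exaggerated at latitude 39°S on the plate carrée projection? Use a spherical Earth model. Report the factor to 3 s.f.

In the plate carrée (x = Rλ, y = Rφ), meridians are true-scale (h = 1) and parallels are stretched by k = sec φ.
Areal scale = h·k = 1 × sec φ; at 39°, h = 1.000, k = 1.287, so h·k = 1.287.

1.29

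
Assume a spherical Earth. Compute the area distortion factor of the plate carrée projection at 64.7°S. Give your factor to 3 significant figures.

In the plate carrée (x = Rλ, y = Rφ), meridians are true-scale (h = 1) and parallels are stretched by k = sec φ.
Areal scale = h·k = 1 × sec φ; at 64.7°, h = 1.000, k = 2.340, so h·k = 2.340.

2.34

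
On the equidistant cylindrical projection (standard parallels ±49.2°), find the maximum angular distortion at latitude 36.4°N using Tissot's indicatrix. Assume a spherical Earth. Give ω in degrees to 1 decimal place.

With standard parallel φ₀ = 49.2°, the equirectangular projection gives x = Rλ cos φ₀, y = Rφ, so h = 1 and k = cos 49.2° / cos φ.
At 36.4°: h = 1.000, k = 0.8118; principal scales a = 1.000, b = 0.8118.
sin(ω/2) = (a − b)/(a + b) = 0.1882/1.812 = 0.1039, so ω = 2 arcsin(0.1039) ≈ 11.9°.

11.9°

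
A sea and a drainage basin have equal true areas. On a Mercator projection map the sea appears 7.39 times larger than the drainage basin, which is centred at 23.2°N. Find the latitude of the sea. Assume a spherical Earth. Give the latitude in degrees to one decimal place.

Mercator areal scale is sec²φ, so apparent-area ratio = sec²φ₁ / sec²φ₂ = cos²φ₂ / cos²φ₁.
cos²φ₂ / cos²φ₁ = 7.39  ⇒  cos φ₁ = cos 23.2° / √7.39 = 0.9191/2.718 = 0.3381.
φ₁ = arccos(0.3381) ≈ 70.2°.

70.2°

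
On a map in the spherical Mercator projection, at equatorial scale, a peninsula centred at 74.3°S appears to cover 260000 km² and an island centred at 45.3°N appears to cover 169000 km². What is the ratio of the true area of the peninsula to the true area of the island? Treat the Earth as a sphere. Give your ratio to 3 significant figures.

0.228

On Mercator the areal scale is sec²φ, so true area = apparent × cos²φ.
True area of peninsula: 260000 × cos²(74.3°) = 260000 × 0.07322 = 19040 km².
True area of island: 169000 × cos²(45.3°) = 169000 × 0.4948 = 83620 km².
Ratio = 19040 / 83620 ≈ 0.228.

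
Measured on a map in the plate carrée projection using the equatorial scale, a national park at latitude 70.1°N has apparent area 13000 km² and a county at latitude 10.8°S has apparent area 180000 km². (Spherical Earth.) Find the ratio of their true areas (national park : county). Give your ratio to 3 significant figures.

On the plate carrée, areal scale = h·k = 1 × sec φ, so true area = apparent × cos φ.
True area of national park: 13000 × cos(70.1°) = 13000 × 0.3404 = 4425 km².
True area of county: 180000 × cos(10.8°) = 180000 × 0.9823 = 176800 km².
Ratio = 4425 / 176800 ≈ 0.0250.

0.0250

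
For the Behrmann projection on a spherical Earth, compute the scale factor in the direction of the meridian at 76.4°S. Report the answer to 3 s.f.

The Behrmann projection is cylindrical equal-area with φ₀ = 30°. For cylindrical equal-area with standard parallel φ₀, h = cos φ / cos φ₀ and k = cos φ₀ / cos φ, so h·k = 1.
h = cos 76.4° / cos 30° = 0.2351/0.8660 = 0.2715.

0.272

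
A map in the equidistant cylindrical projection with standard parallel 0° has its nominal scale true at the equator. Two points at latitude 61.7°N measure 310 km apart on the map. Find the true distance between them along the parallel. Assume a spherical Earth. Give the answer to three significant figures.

147 km

In the plate carrée (x = Rλ, y = Rφ), meridians are true-scale (h = 1) and parallels are stretched by k = sec φ.
Along the parallel at 61.7°, map distances are exaggerated by k = sec 61.7° = 2.109.
True distance = 310 / 2.109 = 310 × cos 61.7° ≈ 147 km.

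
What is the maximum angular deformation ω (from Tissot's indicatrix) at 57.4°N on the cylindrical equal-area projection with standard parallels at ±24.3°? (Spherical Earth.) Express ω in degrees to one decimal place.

57.6°

A cylindrical equal-area projection with standard parallel φ₀ has meridian scale h = cos φ / cos φ₀ and parallel scale k = cos φ₀ / cos φ (so areas are preserved, h·k = 1).
At 57.4°: h = 0.5911, k = 1.692; principal scales a = 1.692, b = 0.5911.
sin(ω/2) = (a − b)/(a + b) = 1.100/2.283 = 0.4821, so ω = 2 arcsin(0.4821) ≈ 57.6°.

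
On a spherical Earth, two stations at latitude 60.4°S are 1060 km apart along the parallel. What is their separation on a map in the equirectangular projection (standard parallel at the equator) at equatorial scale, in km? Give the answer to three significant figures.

2150 km

Plate carrée maps x = Rλ, y = Rφ. The meridian scale is h = 1 and the parallel scale is k = 1/cos φ = sec φ.
Along the parallel, k = sec 60.4° = 1/0.4939 = 2.025.
Map distance = 1060 × 2.025 ≈ 2150 km.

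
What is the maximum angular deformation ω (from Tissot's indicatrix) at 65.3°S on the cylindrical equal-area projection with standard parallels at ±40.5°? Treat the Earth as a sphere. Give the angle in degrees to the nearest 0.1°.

64.8°

Cylindrical equal-area (φ₀ = 40.5°): h = cos φ / cos 40.5° along meridians, k = cos 40.5° / cos φ along parallels; h·k = 1.
At 65.3°: h = 0.5495, k = 1.820; principal scales a = 1.820, b = 0.5495.
sin(ω/2) = (a − b)/(a + b) = 1.270/2.369 = 0.5361, so ω = 2 arcsin(0.5361) ≈ 64.8°.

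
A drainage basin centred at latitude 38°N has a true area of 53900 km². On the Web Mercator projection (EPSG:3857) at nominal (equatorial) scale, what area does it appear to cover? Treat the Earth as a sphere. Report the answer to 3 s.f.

86800 km²

Mercator is conformal, so the point scale is isotropic: h = k = sec φ = 1/cos φ.
Areal scale = k² = sec²φ = 1/cos²(38°) = 1/0.7880² = 1.610.
Apparent area = 53900 × 1.610 ≈ 86800 km².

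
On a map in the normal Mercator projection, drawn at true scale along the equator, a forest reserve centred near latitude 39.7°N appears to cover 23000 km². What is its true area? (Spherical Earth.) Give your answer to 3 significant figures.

Mercator is conformal, so the point scale is isotropic: h = k = sec φ = 1/cos φ.
Areal scale = k² = sec²φ = 1/cos²(39.7°) = 1/0.7694² = 1.689.
True area = apparent / (areal scale) = 23000 / 1.689 ≈ 13600 km².

13600 km²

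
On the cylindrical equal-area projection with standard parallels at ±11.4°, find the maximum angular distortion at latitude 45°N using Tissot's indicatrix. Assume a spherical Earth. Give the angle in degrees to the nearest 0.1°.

Cylindrical equal-area (φ₀ = 11.4°): h = cos φ / cos 11.4° along meridians, k = cos 11.4° / cos φ along parallels; h·k = 1.
At 45°: h = 0.7213, k = 1.386; principal scales a = 1.386, b = 0.7213.
sin(ω/2) = (a − b)/(a + b) = 0.6650/2.108 = 0.3155, so ω = 2 arcsin(0.3155) ≈ 36.8°.

36.8°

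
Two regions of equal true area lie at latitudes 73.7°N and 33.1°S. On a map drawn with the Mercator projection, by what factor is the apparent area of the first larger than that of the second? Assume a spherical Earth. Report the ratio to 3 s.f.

8.91

On Mercator, area is exaggerated by sec²φ = 1/cos²φ.
At 73.7°: sec²(73.7°) = 1/0.2807² = 12.69.
At 33.1°: sec²(33.1°) = 1/0.8377² = 1.425.
Ratio = 12.69/1.425 = cos²(33.1°)/cos²(73.7°) ≈ 8.91.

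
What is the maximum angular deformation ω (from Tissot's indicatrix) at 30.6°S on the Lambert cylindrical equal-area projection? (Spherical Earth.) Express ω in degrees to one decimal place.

The Lambert cylindrical equal-area projection is the cylindrical equal-area projection with its standard parallel at the equator (φ₀ = 0). For cylindrical equal-area with standard parallel φ₀, h = cos φ / cos φ₀ and k = cos φ₀ / cos φ, so h·k = 1.
At 30.6°: h = 0.8607, k = 1.162; principal scales a = 1.162, b = 0.8607.
sin(ω/2) = (a − b)/(a + b) = 0.3010/2.023 = 0.1488, so ω = 2 arcsin(0.1488) ≈ 17.1°.

17.1°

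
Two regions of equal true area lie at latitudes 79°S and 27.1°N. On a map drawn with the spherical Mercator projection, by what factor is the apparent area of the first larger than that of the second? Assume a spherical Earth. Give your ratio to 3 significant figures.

21.8

Mercator is conformal with k = sec φ, so areal scale = k² = sec²φ.
At 79°: sec²(79°) = 1/0.1908² = 27.47.
At 27.1°: sec²(27.1°) = 1/0.8902² = 1.262.
Ratio = 27.47/1.262 = cos²(27.1°)/cos²(79°) ≈ 21.8.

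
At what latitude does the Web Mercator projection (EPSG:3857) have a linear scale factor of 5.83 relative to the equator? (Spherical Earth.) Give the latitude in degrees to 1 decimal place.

Mercator scale is k = sec φ = 1/cos φ.
1/cos φ = 5.83  ⇒  cos φ = 0.1715  ⇒  φ = arccos(0.1715) ≈ 80.1°.

80.1°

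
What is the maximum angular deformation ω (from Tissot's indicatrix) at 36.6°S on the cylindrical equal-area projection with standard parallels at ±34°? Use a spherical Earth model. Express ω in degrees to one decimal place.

3.7°

A cylindrical equal-area projection with standard parallel φ₀ has meridian scale h = cos φ / cos φ₀ and parallel scale k = cos φ₀ / cos φ (so areas are preserved, h·k = 1).
At 36.6°: h = 0.9684, k = 1.033; principal scales a = 1.033, b = 0.9684.
sin(ω/2) = (a − b)/(a + b) = 0.06429/2.001 = 0.03213, so ω = 2 arcsin(0.03213) ≈ 3.7°.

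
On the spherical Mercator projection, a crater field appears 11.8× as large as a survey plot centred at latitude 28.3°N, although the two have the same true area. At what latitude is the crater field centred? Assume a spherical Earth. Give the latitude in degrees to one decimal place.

Mercator areal scale is sec²φ, so apparent-area ratio = sec²φ₁ / sec²φ₂ = cos²φ₂ / cos²φ₁.
cos²φ₂ / cos²φ₁ = 11.8  ⇒  cos φ₁ = cos 28.3° / √11.8 = 0.8805/3.435 = 0.2563.
φ₁ = arccos(0.2563) ≈ 75.1°.

75.1°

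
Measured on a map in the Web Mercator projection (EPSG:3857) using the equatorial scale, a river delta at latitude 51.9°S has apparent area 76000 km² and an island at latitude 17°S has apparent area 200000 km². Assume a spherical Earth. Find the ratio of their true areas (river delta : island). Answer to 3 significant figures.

0.158

Since Mercator area scale is 1/cos²φ, the true area equals the apparent area multiplied by cos²φ.
True area of river delta: 76000 × cos²(51.9°) = 76000 × 0.3807 = 28940 km².
True area of island: 200000 × cos²(17°) = 200000 × 0.9145 = 182900 km².
Ratio = 28940 / 182900 ≈ 0.158.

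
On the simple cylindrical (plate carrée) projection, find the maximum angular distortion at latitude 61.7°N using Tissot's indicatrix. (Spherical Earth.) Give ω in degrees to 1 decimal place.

41.8°

For the equirectangular projection with φ₀ = 0 (plate carrée), h = 1 along meridians and k = sec φ along parallels.
At 61.7°: h = 1.000, k = 2.109; principal scales a = 2.109, b = 1.000.
sin(ω/2) = (a − b)/(a + b) = 1.109/3.109 = 0.3568, so ω = 2 arcsin(0.3568) ≈ 41.8°.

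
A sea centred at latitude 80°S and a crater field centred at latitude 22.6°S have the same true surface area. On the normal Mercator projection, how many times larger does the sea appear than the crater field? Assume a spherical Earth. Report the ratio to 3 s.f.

28.3

On Mercator, area is exaggerated by sec²φ = 1/cos²φ.
At 80°: sec²(80°) = 1/0.1736² = 33.16.
At 22.6°: sec²(22.6°) = 1/0.9232² = 1.173.
Ratio = 33.16/1.173 = cos²(22.6°)/cos²(80°) ≈ 28.3.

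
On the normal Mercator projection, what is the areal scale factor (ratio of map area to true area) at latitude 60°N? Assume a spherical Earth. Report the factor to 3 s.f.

4.00

Mercator is conformal, so the point scale is isotropic: h = k = sec φ = 1/cos φ.
Areal scale = k² = sec²φ = 1/cos²(60°) = 1/0.5000² = 4.000.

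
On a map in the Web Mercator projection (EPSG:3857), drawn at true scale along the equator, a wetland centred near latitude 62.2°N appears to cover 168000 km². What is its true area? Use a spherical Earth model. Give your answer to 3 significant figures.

Mercator is conformal, so the point scale is isotropic: h = k = sec φ = 1/cos φ.
Areal scale = k² = sec²φ = 1/cos²(62.2°) = 1/0.4664² = 4.597.
True area = apparent / (areal scale) = 168000 / 4.597 ≈ 36500 km².

36500 km²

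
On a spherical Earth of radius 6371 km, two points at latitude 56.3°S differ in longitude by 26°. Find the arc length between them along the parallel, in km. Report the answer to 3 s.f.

1600 km

Arc length along a parallel = R cos φ · Δλ (with Δλ in radians).
= 6371 × cos 56.3° × (26° × π/180) = 6371 × 0.5548 × 0.4538 ≈ 1600 km.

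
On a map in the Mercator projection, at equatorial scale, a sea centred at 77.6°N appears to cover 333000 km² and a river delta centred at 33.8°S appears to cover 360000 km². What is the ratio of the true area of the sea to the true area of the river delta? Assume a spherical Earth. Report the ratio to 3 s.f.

Since Mercator area scale is 1/cos²φ, the true area equals the apparent area multiplied by cos²φ.
True area of sea: 333000 × cos²(77.6°) = 333000 × 0.04611 = 15360 km².
True area of river delta: 360000 × cos²(33.8°) = 360000 × 0.6905 = 248600 km².
Ratio = 15360 / 248600 ≈ 0.0618.

0.0618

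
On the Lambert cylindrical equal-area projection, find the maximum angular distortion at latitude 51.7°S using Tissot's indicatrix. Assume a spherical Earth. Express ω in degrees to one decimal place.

The Lambert cylindrical equal-area projection is the cylindrical equal-area projection with its standard parallel at the equator (φ₀ = 0). A cylindrical equal-area projection with standard parallel φ₀ has meridian scale h = cos φ / cos φ₀ and parallel scale k = cos φ₀ / cos φ (so areas are preserved, h·k = 1).
At 51.7°: h = 0.6198, k = 1.613; principal scales a = 1.613, b = 0.6198.
sin(ω/2) = (a − b)/(a + b) = 0.9937/2.233 = 0.4450, so ω = 2 arcsin(0.4450) ≈ 52.8°.

52.8°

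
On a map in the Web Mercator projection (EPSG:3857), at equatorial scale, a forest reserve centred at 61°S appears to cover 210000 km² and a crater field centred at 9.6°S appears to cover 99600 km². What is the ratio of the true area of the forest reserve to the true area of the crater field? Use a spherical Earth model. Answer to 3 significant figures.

0.510

Mercator's areal exaggeration is sec²φ; hence true area = (apparent area) · cos²φ.
True area of forest reserve: 210000 × cos²(61°) = 210000 × 0.2350 = 49360 km².
True area of crater field: 99600 × cos²(9.6°) = 99600 × 0.9722 = 96830 km².
Ratio = 49360 / 96830 ≈ 0.510.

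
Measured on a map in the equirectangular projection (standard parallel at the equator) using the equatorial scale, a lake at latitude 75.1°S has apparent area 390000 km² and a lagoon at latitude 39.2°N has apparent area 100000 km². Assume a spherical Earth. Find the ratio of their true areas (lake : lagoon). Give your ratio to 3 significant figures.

1.29

On the plate carrée, areal scale = h·k = 1 × sec φ, so true area = apparent × cos φ.
True area of lake: 390000 × cos(75.1°) = 390000 × 0.2571 = 100300 km².
True area of lagoon: 100000 × cos(39.2°) = 100000 × 0.7749 = 77490 km².
Ratio = 100300 / 77490 ≈ 1.29.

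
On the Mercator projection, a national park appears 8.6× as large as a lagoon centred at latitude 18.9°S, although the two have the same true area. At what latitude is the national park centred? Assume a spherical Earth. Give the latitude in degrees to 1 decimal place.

71.2°

On Mercator, (apparent₁)/(apparent₂) = sec²φ₁ / sec²φ₂ when true areas are equal.
cos²φ₂ / cos²φ₁ = 8.6  ⇒  cos φ₁ = cos 18.9° / √8.6 = 0.9461/2.933 = 0.3226.
φ₁ = arccos(0.3226) ≈ 71.2°.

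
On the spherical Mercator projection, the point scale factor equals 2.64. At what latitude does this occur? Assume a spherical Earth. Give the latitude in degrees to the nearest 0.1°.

Mercator scale is k = sec φ = 1/cos φ.
1/cos φ = 2.64  ⇒  cos φ = 0.3788  ⇒  φ = arccos(0.3788) ≈ 67.7°.

67.7°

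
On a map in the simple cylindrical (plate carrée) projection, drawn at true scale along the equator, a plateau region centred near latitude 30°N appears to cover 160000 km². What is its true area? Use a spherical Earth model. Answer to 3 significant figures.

139000 km²

In the plate carrée (x = Rλ, y = Rφ), meridians are true-scale (h = 1) and parallels are stretched by k = sec φ.
Areal scale = h·k = 1 × sec φ; at 30°, h = 1.000, k = 1.155, so h·k = 1.155.
True area = apparent / (areal scale) = 160000 / 1.155 ≈ 139000 km².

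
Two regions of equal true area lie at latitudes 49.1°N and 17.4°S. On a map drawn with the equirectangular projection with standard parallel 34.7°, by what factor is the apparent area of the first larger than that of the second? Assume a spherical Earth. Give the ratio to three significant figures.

The equidistant cylindrical projection with φ₀ = 34.7° has h = 1 (meridians true) and k = cos φ₀ / cos φ along parallels.
Areal scale at 49.1°: h·k = 1.000 × 1.256 = 1.256.
Areal scale at 17.4°: h·k = 1.000 × 0.8616 = 0.8616.
Ratio = 1.256/0.8616 ≈ 1.46.

1.46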